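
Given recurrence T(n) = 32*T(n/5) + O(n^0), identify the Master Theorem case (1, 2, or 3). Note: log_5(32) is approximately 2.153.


Master Theorem parameters: a=32, b=5, c=0
log_b(a) = 2.153
Compare b^c with a: 5^0 = 1 < 32, so c < log_b(a).
Comparing c=0 vs log_b(a)=2.153:
0 < 2.153 => Case 1
Result: T(n) = O(n^(log_5 32)) ~ O(n^2.153)
Master Theorem case = 1


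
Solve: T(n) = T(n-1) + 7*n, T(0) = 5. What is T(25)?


Expanding the recurrence:
T(25) = T(24) + 7*25
       = T(23) + 7*24 + 7*25
       ...
       = T(0) + 7*(1 + 2 + ... + 25)
       = 5 + 7 * 25*26/2
       = 5 + 7 * 325
       = 5 + 2275 = 2280


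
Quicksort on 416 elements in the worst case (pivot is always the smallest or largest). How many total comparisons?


In the worst case, each partition step picks the worst pivot:
  Partition 1: 415 comparisons (n-1 elements to compare)
  Partition 2: 414 comparisons
  Partition 3: 413 comparisons
  Partition 4: 412 comparisons
  Partition 5: 411 comparisons
  ...
  Last partition: 0 comparisons
Total = (n-1) + (n-2) + ... + 1 + 0 = n*(n-1)/2
= 416*415/2 = 86320


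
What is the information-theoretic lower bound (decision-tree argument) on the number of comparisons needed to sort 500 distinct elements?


A binary decision tree of height h has at most 2^h leaves and needs at least n! of them, so h >= ceil(log2(n!)).
500! is far too large to multiply out, so use Stirling's series:
  ln(n!) ~ n ln n - n + (1/2) ln(2 pi n) + 1/(12n)  (error below 1/(360 n^3), negligible here)
  ln(500) = 6.2146081
  n ln n = 500 * 6.2146081 = 3107.3041
  (1/2) ln(2 pi * 500) = (1/2) ln(3141.5927) = 4.0262
  1/(12*500) = 0.0002
  ln(500!) ~ 3107.3041 - 500 + 4.0262 + 0.0002 = 2611.3305
Convert to base 2: log2(500!) = 2611.3305 / ln 2 = 2611.3305 / 0.69314718 = 3767.3536
ceil(3767.3536) = 3768


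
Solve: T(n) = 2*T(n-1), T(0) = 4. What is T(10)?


Unrolling:
T(10) = 2*T(9) = 2^2*T(8) = ... = 2^10*T(0)
= 2^10 * 4
= 1024 * 4 = 4096


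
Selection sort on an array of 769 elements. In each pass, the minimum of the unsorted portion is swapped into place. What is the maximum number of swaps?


Selection sort performs one swap per pass:
  Pass 1: find min in positions 0 to 768, swap with position 0
  Pass 2: find min in positions 1 to 768, swap with position 1
  Pass 3: find min in positions 2 to 768, swap with position 2
  Pass 4: find min in positions 3 to 768, swap with position 3
  Pass 5: find min in positions 4 to 768, swap with position 4
  ... (763 more passes)
Total passes (and swaps) = n - 1 = 769 - 1 = 768


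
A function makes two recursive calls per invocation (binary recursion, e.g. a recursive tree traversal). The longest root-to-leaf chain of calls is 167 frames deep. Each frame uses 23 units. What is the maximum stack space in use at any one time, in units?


Binary recursion: the two calls run one after the other, so only one root-to-leaf chain of frames is on the stack at a time.
Maximum depth (longest chain) = 167 frames
Each frame = 23 units
Max stack space = 167 * 23 = 3841


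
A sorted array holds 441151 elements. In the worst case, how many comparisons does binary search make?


Halving sequence: 441151 -> 220575 -> 110287 -> 55143 -> 27571 -> 13785 -> 6892 -> 3446 -> 1723 -> 861 -> 430 -> 215 -> 107 -> 53 -> 26 -> 13 -> 6 -> 3 -> 1
Number of halvings = 18
Max comparisons = 18 + 1 = 19


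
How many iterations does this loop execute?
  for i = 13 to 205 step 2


The loop variable i takes values starting at 13 and increments by 2 each iteration.
Sequence: i = 13, 15, 17, 19, 21, 23, 25, 27, 29, ...
The upper bound 205 is inclusive, so the count is floor((last - first) / step) + 1:
floor((205 - 13) / 2) + 1 = floor(192/2) + 1 = 96 + 1 = 97


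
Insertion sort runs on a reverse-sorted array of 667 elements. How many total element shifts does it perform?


Sum of shifts = 1 + 2 + 3 + ... + 666
= 667 * 666 / 2
= 444222 / 2
= 222111


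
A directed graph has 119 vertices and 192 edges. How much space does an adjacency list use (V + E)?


Adjacency list: one list head per vertex + one entry per edge
Vertex heads: 119
Edge entries: 192
Total = 119 + 192 = 311


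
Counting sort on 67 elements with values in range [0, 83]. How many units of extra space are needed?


Output array size: 67 (to store sorted result)
Count array size: 84 (one slot per possible value, range 0 to 83)
Total extra space = 67 + 84 = 151


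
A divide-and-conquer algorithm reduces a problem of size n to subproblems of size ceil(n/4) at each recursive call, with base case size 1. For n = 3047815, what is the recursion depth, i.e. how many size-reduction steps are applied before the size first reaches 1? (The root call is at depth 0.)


Each step divides the size by 4 (rounding up); after k steps the size is ceil(n/4^k), which equals 1 exactly when 4^k >= n.
So the depth is the smallest k with 4^k >= 3047815, i.e. ceil(log_4(3047815)).
4^10 = 1048576 < 3047815 <= 4194304 = 4^11
Recursion depth = 11


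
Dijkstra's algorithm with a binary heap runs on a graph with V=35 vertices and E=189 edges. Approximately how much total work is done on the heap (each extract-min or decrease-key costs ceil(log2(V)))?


Dijkstra with a binary heap: each vertex is extracted once, each edge may relax once.
Each heap operation costs O(log V).
V + E = 35 + 189 = 224
ceil(log2(35)) = 6 (since 2^5 = 32 < 35 <= 64 = 2^6)
Total heap work = (V+E) * ceil(log2(V)) = 224 * 6 = 1344


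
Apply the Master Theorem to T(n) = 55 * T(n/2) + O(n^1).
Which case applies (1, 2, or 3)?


The Master Theorem: T(n) = a*T(n/b) + O(n^c)
  a = 55, b = 2, c = 1
log_b(a) = log_2(55) ~ 5.781
Compare b^c with a: 2^1 = 2 < 55, so c < log_b(a).
Since c < log_b(a), Case 1 applies.
T(n) = O(n^(log_2 55)) ~ O(n^5.781)
Master Theorem case = 1


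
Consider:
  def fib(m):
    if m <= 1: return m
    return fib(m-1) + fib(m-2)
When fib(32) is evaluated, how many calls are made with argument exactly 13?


Let N(m) = number of times fib(m) is called while evaluating fib(32).
N(32) = 1 (the initial call).
N(31) = 1 (only fib(32) calls it).
For 1 <= m <= 30: fib(m) is called by fib(m+1) and fib(m+2), so
  N(m) = N(m+1) + N(m+2).
fib(0) is called only by fib(2), so N(0) = N(2).
Walk down from m=32:
  N(32)=1, N(31)=1, N(30)=2, N(29)=3, N(28)=5, N(27)=8, N(26)=13, N(25)=21, N(24)=34, N(23)=55, N(22)=89, N(21)=144, N(20)=233, N(19)=377, N(18)=610, N(17)=987, N(16)=1597, N(15)=2584, N(14)=4181, N(13)=6765
N(13) = 6765


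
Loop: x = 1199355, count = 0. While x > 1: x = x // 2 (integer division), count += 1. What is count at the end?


The variable x halves each step:
x = 1199355 -> 599677 -> 299838 -> 149919 -> 74959 -> 37479 -> 18739 -> 9369 -> 4684 -> 2342 -> 1171 -> 585 -> 292 -> 146 -> 73 -> 36 -> 18 -> 9 -> 4 -> 2 -> 1
Number of halvings = floor(log2(1199355)) = 20


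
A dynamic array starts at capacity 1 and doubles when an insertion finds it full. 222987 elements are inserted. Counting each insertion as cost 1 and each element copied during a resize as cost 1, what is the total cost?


n = 222987
Insertion costs: 222987
Resizes copy 1, 2, 4, ... up to the largest power of 2 that is <= n-1 = 222986, i.e. 131072.
Copy costs = 1 + 2 + 4 + 8 + 16 + 32 + 64 + 128 + 256 + 512 + 1024 + 2048 + 4096 + 8192 + 16384 + 32768 + 65536 + 131072 = 262143
Total = 222987 + 262143 = 485130


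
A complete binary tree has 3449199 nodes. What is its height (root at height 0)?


In a complete binary tree, level k holds nodes 2^k .. 2^(k+1)-1 (1-indexed).
Height = floor(log2(n)) = floor(log2(3449199)) = 21
Check: 2^21 = 2097152 <= 3449199 < 4194304 = 2^22


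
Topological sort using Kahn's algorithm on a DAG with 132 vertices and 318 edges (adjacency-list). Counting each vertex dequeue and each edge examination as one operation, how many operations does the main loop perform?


Kahn's algorithm:
  1. Compute in-degrees: O(V + E)
  2. Process queue: each vertex dequeued once (O(V))
     each edge examined once (O(E))
Total = V + E = 132 + 318 = 450


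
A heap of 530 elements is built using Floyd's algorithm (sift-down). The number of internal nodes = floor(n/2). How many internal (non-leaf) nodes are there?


Leaf nodes occupy roughly half the array.
Sift-down is called for each internal node, starting from the last one.
Internal nodes = floor(n/2) = floor(530/2) = 265


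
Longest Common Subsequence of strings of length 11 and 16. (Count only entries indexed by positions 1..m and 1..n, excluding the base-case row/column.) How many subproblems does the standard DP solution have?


DP table indexed by positions in both strings.
First string: 11 positions
Second string: 16 positions
Total = 11 * 16 = 176


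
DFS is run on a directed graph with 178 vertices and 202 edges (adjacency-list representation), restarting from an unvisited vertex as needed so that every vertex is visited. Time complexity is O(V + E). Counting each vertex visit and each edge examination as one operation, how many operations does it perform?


A full DFS traversal processes each vertex exactly once (push/pop on stack).
Each directed edge is examined once.
V = 178, E = 202
V + E = 380


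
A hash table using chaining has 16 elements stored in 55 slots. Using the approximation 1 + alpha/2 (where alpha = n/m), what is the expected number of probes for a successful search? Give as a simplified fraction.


Load factor alpha = n/m = 16/55
Expected probes = 1 + alpha/2 = 1 + 16/(2*55)
= 1 + 16/110
= 110/110 + 16/110
= 126/110
Simplify: 63/55


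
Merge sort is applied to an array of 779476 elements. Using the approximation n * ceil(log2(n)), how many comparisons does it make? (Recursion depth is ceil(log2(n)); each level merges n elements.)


Merge sort divides the array into halves recursively.
Number of levels = ceil(log2(779476)) = 20
At each level, approximately n = 779476 comparisons are needed for merging.
Total comparisons ~ n * ceil(log2(n)) = 779476 * 20 = 15589520


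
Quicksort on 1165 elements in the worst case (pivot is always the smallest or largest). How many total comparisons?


In the worst case, each partition step picks the worst pivot:
  Partition 1: 1164 comparisons (n-1 elements to compare)
  Partition 2: 1163 comparisons
  Partition 3: 1162 comparisons
  Partition 4: 1161 comparisons
  Partition 5: 1160 comparisons
  ...
  Last partition: 0 comparisons
Total = (n-1) + (n-2) + ... + 1 + 0 = n*(n-1)/2
= 1165*1164/2 = 678030


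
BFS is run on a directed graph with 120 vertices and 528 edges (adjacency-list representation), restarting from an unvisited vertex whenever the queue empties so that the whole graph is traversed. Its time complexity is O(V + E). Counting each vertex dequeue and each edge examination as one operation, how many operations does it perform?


A full BFS traversal dequeues each vertex exactly once and examines each directed edge exactly once.
V = 120 (vertex processing cost)
E = 528 (edge examination cost)
Total operations proportional to V + E = 120 + 528 = 648


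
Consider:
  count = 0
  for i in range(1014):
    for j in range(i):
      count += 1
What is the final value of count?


For each i, the inner loop runs i times:
  i=0: inner runs 0 times
  i=1: inner runs 1 time
  i=2: inner runs 2 times
  i=3: inner runs 3 times
  i=4: inner runs 4 times
  i=5: inner runs 5 times
  i=6: inner runs 6 times
  i=7: inner runs 7 times
  ...
Total = 0 + 1 + 2 + ... + 1013 = 1014*(1014-1)/2 = 513591


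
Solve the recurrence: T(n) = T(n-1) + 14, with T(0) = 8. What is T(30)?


Unrolling the recurrence:
T(30) = T(29) + 14
       = T(28) + 14 + 14
       = T(27) + 14*3
       ...
       = T(0) + 14*30
       = 8 + 420 = 428


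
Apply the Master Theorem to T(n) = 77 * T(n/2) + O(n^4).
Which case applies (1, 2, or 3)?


The Master Theorem: T(n) = a*T(n/b) + O(n^c)
  a = 77, b = 2, c = 4
log_b(a) = log_2(77) ~ 6.267
Compare b^c with a: 2^4 = 16 < 77, so c < log_b(a).
Since c < log_b(a), Case 1 applies.
T(n) = O(n^(log_2 77)) ~ O(n^6.267)
Master Theorem case = 1


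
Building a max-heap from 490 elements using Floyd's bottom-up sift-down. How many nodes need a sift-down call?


In a heap of 490 elements (0-indexed array):
  Last element index: 489
  Parent of last element: floor((489 - 1) / 2) = 244
  Internal nodes: indices 0 to 244
  Count = floor(490/2) = 245


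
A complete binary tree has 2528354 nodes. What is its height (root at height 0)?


In a complete binary tree, level k holds nodes 2^k .. 2^(k+1)-1 (1-indexed).
Height = floor(log2(n)) = floor(log2(2528354)) = 21
Check: 2^21 = 2097152 <= 2528354 < 4194304 = 2^22


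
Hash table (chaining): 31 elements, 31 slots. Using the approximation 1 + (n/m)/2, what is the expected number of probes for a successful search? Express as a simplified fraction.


Computing expected probes:
alpha = 31/31
= 1 + alpha/2
= 1 + 31/(2*31)
= (2*31 + 31) / (2*31)
= 93/62 = 3/2


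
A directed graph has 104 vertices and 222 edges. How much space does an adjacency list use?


Adjacency list: one list head per vertex + one entry per edge
Vertex heads: 104
Edge entries: 222
Total = 104 + 222 = 326


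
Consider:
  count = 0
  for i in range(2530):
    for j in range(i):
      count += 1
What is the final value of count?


For each i, the inner loop runs i times:
  i=0: inner runs 0 times
  i=1: inner runs 1 time
  i=2: inner runs 2 times
  i=3: inner runs 3 times
  i=4: inner runs 4 times
  i=5: inner runs 5 times
  i=6: inner runs 6 times
  i=7: inner runs 7 times
  ...
Total = 0 + 1 + 2 + ... + 2529 = 2530*(2530-1)/2 = 3199185


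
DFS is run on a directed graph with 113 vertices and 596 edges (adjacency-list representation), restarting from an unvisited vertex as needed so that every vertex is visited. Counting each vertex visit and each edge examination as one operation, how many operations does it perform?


A full DFS traversal processes each vertex exactly once (push/pop on stack).
Each directed edge is examined once.
V = 113, E = 596
V + E = 709


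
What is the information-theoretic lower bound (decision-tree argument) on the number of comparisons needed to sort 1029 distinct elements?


A binary decision tree of height h has at most 2^h leaves and needs at least n! of them, so h >= ceil(log2(n!)).
1029! is far too large to multiply out, so use Stirling's series:
  ln(n!) ~ n ln n - n + (1/2) ln(2 pi n) + 1/(12n)  (error below 1/(360 n^3), negligible here)
  ln(1029) = 6.9363427
  n ln n = 1029 * 6.9363427 = 7137.4966
  (1/2) ln(2 pi * 1029) = (1/2) ln(6465.3977) = 4.3871
  1/(12*1029) = 0.0001
  ln(1029!) ~ 7137.4966 - 1029 + 4.3871 + 0.0001 = 6112.8838
Convert to base 2: log2(1029!) = 6112.8838 / ln 2 = 6112.8838 / 0.69314718 = 8819.0272
ceil(8819.0272) = 8820


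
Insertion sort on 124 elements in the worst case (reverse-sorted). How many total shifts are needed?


In the worst case (reverse-sorted), each element shifts past all previous:
  Element 1: 1 shifts
  Element 2: 2 shifts
  Element 3: 3 shifts
  Element 4: 4 shifts
  Element 5: 5 shifts
  ...
  Element 123: 123 shifts
Total = 1 + 2 + ... + 123
= 124*(124-1)/2 = 7626


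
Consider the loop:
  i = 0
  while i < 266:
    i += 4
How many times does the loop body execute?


Starting at i = 0, each iteration adds 4.
Iterations until i >= 266:
  Iteration 1: i = 0 -> i = 4
  Iteration 2: i = 4 -> i = 8
  Iteration 3: i = 8 -> i = 12
  Iteration 4: i = 12 -> i = 16
  Iteration 5: i = 16 -> i = 20
  Iteration 6: i = 20 -> i = 24
  Iteration 7: i = 24 -> i = 28
  Iteration 8: i = 28 -> i = 32
  ... continuing ...
Total iterations = ceil(266/4) = 67


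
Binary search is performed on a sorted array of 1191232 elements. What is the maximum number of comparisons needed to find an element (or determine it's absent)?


Binary search halves the search space each comparison:
  Step 1: search space = 1191232 -> 595616
  Step 2: search space = 595616 -> 297808
  Step 3: search space = 297808 -> 148904
  Step 4: search space = 148904 -> 74452
  Step 5: search space = 74452 -> 37226
  Step 6: search space = 37226 -> 18613
  Step 7: search space = 18613 -> 9306
  Step 8: search space = 9306 -> 4653
  Step 9: search space = 4653 -> 2326
  Step 10: search space = 2326 -> 1163
  Step 11: search space = 1163 -> 581
  Step 12: search space = 581 -> 290
  Step 13: search space = 290 -> 145
  Step 14: search space = 145 -> 72
  Step 15: search space = 72 -> 36
  Step 16: search space = 36 -> 18
  Step 17: search space = 18 -> 9
  Step 18: search space = 9 -> 4
  Step 19: search space = 4 -> 2
  Step 20: search space = 2 -> 1
  Step 21: search space = 1 (final check)
Maximum comparisons = floor(log2(1191232)) + 1 = 20 + 1 = 21


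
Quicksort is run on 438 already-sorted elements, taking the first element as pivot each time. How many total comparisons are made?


Sum of comparisons per partition:
437 + 436 + ... + 1 + 0
= 438 * (438 - 1) / 2
= 438 * 437 / 2
= 95703


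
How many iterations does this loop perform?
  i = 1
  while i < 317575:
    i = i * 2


The loop variable doubles each iteration:
i = 1 -> 2 -> 4 -> 8 -> 16 -> 32 -> 64 -> 128 -> 256 -> 512 -> 1024 -> 2048 -> 4096 -> 8192 -> 16384 -> 32768 -> 65536 -> 131072 -> 262144 -> 524288 (stop, 524288 >= 317575)
Number of doublings = ceil(log2(317575)) = 19


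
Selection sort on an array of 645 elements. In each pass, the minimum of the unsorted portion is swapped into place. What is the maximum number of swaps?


Selection sort performs one swap per pass:
  Pass 1: find min in positions 0 to 644, swap with position 0
  Pass 2: find min in positions 1 to 644, swap with position 1
  Pass 3: find min in positions 2 to 644, swap with position 2
  Pass 4: find min in positions 3 to 644, swap with position 3
  Pass 5: find min in positions 4 to 644, swap with position 4
  ... (639 more passes)
Total passes (and swaps) = n - 1 = 645 - 1 = 644


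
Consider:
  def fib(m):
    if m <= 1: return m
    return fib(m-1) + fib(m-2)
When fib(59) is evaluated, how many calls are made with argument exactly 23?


Let N(m) = number of times fib(m) is called while evaluating fib(59).
N(59) = 1 (the initial call).
N(58) = 1 (only fib(59) calls it).
For 1 <= m <= 57: fib(m) is called by fib(m+1) and fib(m+2), so
  N(m) = N(m+1) + N(m+2).
fib(0) is called only by fib(2), so N(0) = N(2).
Walk down from m=59:
  N(59)=1, N(58)=1, N(57)=2, N(56)=3, N(55)=5, N(54)=8, N(53)=13, N(52)=21, N(51)=34, N(50)=55, N(49)=89, N(48)=144, N(47)=233, N(46)=377, N(45)=610, N(44)=987, N(43)=1597, N(42)=2584, N(41)=4181, N(40)=6765, N(39)=10946, N(38)=17711, N(37)=28657, N(36)=46368, N(35)=75025, N(34)=121393, N(33)=196418, N(32)=317811, N(31)=514229, N(30)=832040, N(29)=1346269, N(28)=2178309, N(27)=3524578, N(26)=5702887, N(25)=9227465, N(24)=14930352, N(23)=24157817
N(23) = 24157817


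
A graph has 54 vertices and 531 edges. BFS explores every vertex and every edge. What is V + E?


A full BFS traversal dequeues each vertex once and examines each edge once.
Vertex visits: 54
Edge visits: 531
V + E = 54 + 531 = 585


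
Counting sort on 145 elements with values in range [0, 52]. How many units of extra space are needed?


Output array size: 145 (to store sorted result)
Count array size: 53 (one slot per possible value, range 0 to 52)
Total extra space = 145 + 53 = 198


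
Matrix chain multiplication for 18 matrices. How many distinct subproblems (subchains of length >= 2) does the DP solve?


Subproblems are indexed by (i, j) where i < j.
Number of such pairs = n*(n-1)/2
= 18 * 17 / 2
= 153


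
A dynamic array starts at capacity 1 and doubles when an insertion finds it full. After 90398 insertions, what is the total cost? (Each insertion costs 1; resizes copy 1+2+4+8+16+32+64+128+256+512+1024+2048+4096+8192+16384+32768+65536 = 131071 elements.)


Insertion cost: 90398 (one per element)
Resizes occur just before inserting elements 2, 3, 5, 9, ...
Elements copied at each resize: 1 + 2 + 4 + 8 + 16 + 32 + 64 + 128 + 256 + 512 + 1024 + 2048 + 4096 + 8192 + 16384 + 32768 + 65536
Sum of copies = 131071 (geometric series: 2^k - 1)
Total = 90398 + 131071 = 221469


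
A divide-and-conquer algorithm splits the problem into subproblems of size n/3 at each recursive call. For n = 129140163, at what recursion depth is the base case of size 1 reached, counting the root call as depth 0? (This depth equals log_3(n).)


At each depth, the problem size is divided by 3:
  Depth 0: problem size = 129140163
  Depth 1: problem size = 43046721
  Depth 2: problem size = 14348907
  Depth 3: problem size = 4782969
  Depth 4: problem size = 1594323
  Depth 5: problem size = 531441
  Depth 6: problem size = 177147
  Depth 7: problem size = 59049
  Depth 8: problem size = 19683
  Depth 9: problem size = 6561
  Depth 10: problem size = 2187
  Depth 11: problem size = 729
  Depth 12: problem size = 243
  Depth 13: problem size = 81
  Depth 14: problem size = 27
  Depth 15: problem size = 9
  Depth 16: problem size = 3
  Depth 17: problem size = 1 (base case)
The base case is reached at depth log_3(129140163) = 17 (the tree has 18 levels counting depth 0, but the depth asked for is 17).
Recursion depth = 17


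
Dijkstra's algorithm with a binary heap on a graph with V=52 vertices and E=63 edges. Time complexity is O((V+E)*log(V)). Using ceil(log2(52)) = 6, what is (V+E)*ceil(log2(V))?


Dijkstra with a binary heap: each vertex is extracted once, each edge may relax once.
Each heap operation costs O(log V).
V + E = 52 + 63 = 115
ceil(log2(52)) = 6 (since 2^5 = 32 < 52 <= 64 = 2^6)
Total heap work = (V+E) * ceil(log2(V)) = 115 * 6 = 690


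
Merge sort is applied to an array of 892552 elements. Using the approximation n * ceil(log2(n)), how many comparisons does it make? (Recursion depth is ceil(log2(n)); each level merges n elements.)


Merge sort divides the array into halves recursively.
Number of levels = ceil(log2(892552)) = 20
At each level, approximately n = 892552 comparisons are needed for merging.
Total comparisons ~ n * ceil(log2(n)) = 892552 * 20 = 17851040


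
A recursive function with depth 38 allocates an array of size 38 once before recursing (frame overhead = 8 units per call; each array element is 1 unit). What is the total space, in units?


Array allocation: 38 units (allocated once)
Stack frames: 38 deep * 8 per frame = 304 units
Total = 38 + 304 = 342


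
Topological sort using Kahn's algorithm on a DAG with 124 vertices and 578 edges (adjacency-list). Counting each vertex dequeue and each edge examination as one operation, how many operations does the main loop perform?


Kahn's algorithm:
  1. Compute in-degrees: O(V + E)
  2. Process queue: each vertex dequeued once (O(V))
     each edge examined once (O(E))
Total = V + E = 124 + 578 = 702


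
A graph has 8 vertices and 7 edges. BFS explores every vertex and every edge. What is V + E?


A full BFS traversal dequeues each vertex once and examines each edge once.
Vertex visits: 8
Edge visits: 7
V + E = 8 + 7 = 15


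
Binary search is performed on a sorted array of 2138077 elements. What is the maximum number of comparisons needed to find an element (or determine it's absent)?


Binary search halves the search space each comparison:
  Step 1: search space = 2138077 -> 1069038
  Step 2: search space = 1069038 -> 534519
  Step 3: search space = 534519 -> 267259
  Step 4: search space = 267259 -> 133629
  Step 5: search space = 133629 -> 66814
  Step 6: search space = 66814 -> 33407
  Step 7: search space = 33407 -> 16703
  Step 8: search space = 16703 -> 8351
  Step 9: search space = 8351 -> 4175
  Step 10: search space = 4175 -> 2087
  Step 11: search space = 2087 -> 1043
  Step 12: search space = 1043 -> 521
  Step 13: search space = 521 -> 260
  Step 14: search space = 260 -> 130
  Step 15: search space = 130 -> 65
  Step 16: search space = 65 -> 32
  Step 17: search space = 32 -> 16
  Step 18: search space = 16 -> 8
  Step 19: search space = 8 -> 4
  Step 20: search space = 4 -> 2
  Step 21: search space = 2 -> 1
  Step 22: search space = 1 (final check)
Maximum comparisons = floor(log2(2138077)) + 1 = 21 + 1 = 22


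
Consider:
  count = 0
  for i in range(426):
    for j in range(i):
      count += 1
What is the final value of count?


For each i, the inner loop runs i times:
  i=0: inner runs 0 times
  i=1: inner runs 1 time
  i=2: inner runs 2 times
  i=3: inner runs 3 times
  i=4: inner runs 4 times
  i=5: inner runs 5 times
  i=6: inner runs 6 times
  i=7: inner runs 7 times
  ...
Total = 0 + 1 + 2 + ... + 425 = 426*(426-1)/2 = 90525


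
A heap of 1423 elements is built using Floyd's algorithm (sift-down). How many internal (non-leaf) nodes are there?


Leaf nodes occupy roughly half the array.
Sift-down is called for each internal node, starting from the last one.
Internal nodes = floor(n/2) = floor(1423/2) = 711


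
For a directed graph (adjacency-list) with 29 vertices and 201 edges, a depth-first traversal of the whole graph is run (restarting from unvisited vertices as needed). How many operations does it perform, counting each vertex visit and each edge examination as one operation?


A full DFS traversal visits each vertex once and examines each edge once.
V = 29
E = 201
Sum = 29 + 201 = 230


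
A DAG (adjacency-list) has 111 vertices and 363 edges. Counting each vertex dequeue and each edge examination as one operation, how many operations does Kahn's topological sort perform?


V = 111 (vertex processing)
E = 363 (edge processing)
V + E = 111 + 363 = 474


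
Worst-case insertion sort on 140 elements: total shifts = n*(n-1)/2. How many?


Sum of shifts = 1 + 2 + 3 + ... + 139
= 140 * 139 / 2
= 19460 / 2
= 9730


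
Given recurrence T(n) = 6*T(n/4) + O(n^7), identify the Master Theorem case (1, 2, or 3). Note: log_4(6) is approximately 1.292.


Master Theorem parameters: a=6, b=4, c=7
log_b(a) = 1.292
Compare b^c with a: 4^7 = 16384 > 6, so c > log_b(a).
Comparing c=7 vs log_b(a)=1.292:
7 > 1.292 => Case 3
Result: T(n) = O(n^7)
Master Theorem case = 3


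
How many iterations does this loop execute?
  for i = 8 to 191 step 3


The loop variable i takes values starting at 8 and increments by 3 each iteration.
Sequence: i = 8, 11, 14, 17, 20, 23, 26, 29, 32, ...
The upper bound 191 is inclusive, so the count is floor((last - first) / step) + 1:
floor((191 - 8) / 3) + 1 = floor(183/3) + 1 = 61 + 1 = 62


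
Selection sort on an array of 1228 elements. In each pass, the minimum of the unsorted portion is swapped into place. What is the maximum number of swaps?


Selection sort performs one swap per pass:
  Pass 1: find min in positions 0 to 1227, swap with position 0
  Pass 2: find min in positions 1 to 1227, swap with position 1
  Pass 3: find min in positions 2 to 1227, swap with position 2
  Pass 4: find min in positions 3 to 1227, swap with position 3
  Pass 5: find min in positions 4 to 1227, swap with position 4
  ... (1222 more passes)
Total passes (and swaps) = n - 1 = 1228 - 1 = 1227


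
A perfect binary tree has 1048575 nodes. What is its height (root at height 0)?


For a perfect binary tree of height h: n = 2^(h+1) - 1, so h = log2(n+1) - 1.
  n + 1 = 1048576 = 2^20
  log2(1048576) = 20
  height = 20 - 1 = 19


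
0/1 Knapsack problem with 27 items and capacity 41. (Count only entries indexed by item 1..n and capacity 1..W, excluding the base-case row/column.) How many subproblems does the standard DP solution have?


The DP table is indexed by (item, capacity).
Rows: 27 items
Columns: 41 capacity values (1 to W)
Total subproblems = 27 * 41 = 1107


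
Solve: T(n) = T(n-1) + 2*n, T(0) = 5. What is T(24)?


Expanding the recurrence:
T(24) = T(23) + 2*24
       = T(22) + 2*23 + 2*24
       ...
       = T(0) + 2*(1 + 2 + ... + 24)
       = 5 + 2 * 24*25/2
       = 5 + 2 * 300
       = 5 + 600 = 605


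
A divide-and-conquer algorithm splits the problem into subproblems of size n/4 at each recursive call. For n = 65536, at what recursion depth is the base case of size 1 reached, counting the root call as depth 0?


At each depth, the problem size is divided by 4:
  Depth 0: problem size = 65536
  Depth 1: problem size = 16384
  Depth 2: problem size = 4096
  Depth 3: problem size = 1024
  Depth 4: problem size = 256
  Depth 5: problem size = 64
  Depth 6: problem size = 16
  Depth 7: problem size = 4
  Depth 8: problem size = 1 (base case)
The base case is reached at depth log_4(65536) = 8 (the tree has 9 levels counting depth 0, but the depth asked for is 8).
Recursion depth = 8


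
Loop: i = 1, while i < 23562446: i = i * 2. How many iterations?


i multiplies by 2 each step:
i = 1 -> 2 -> 4 -> 8 -> 16 -> 32 -> 64 -> 128 -> 256 -> 512 -> 1024 -> 2048 -> 4096 -> 8192 -> 16384 -> 32768 -> 65536 -> 131072 -> 262144 -> 524288 -> 1048576 -> 2097152 -> 4194304 -> 8388608 -> 16777216 -> 33554432 (stop)
Iterations = ceil(log_2(23562446)) = 25


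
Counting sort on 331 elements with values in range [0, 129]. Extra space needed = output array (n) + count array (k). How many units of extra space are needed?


Output array size: 331 (to store sorted result)
Count array size: 130 (one slot per possible value, range 0 to 129)
Total extra space = 331 + 130 = 461


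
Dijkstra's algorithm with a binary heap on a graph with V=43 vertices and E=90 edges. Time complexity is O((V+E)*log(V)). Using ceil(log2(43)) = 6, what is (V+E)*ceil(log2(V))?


Dijkstra with a binary heap: each vertex is extracted once, each edge may relax once.
Each heap operation costs O(log V).
V + E = 43 + 90 = 133
ceil(log2(43)) = 6 (since 2^5 = 32 < 43 <= 64 = 2^6)
Total heap work = (V+E) * ceil(log2(V)) = 133 * 6 = 798


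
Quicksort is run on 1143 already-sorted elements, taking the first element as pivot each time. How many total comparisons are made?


Sum of comparisons per partition:
1142 + 1141 + ... + 1 + 0
= 1143 * (1143 - 1) / 2
= 1143 * 1142 / 2
= 652653


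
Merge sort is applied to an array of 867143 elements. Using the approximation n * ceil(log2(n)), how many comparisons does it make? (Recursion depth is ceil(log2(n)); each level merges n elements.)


Merge sort divides the array into halves recursively.
Number of levels = ceil(log2(867143)) = 20
At each level, approximately n = 867143 comparisons are needed for merging.
Total comparisons ~ n * ceil(log2(n)) = 867143 * 20 = 17342860


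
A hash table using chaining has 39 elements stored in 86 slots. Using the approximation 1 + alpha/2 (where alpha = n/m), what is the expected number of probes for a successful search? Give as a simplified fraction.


Load factor alpha = n/m = 39/86
Expected probes = 1 + alpha/2 = 1 + 39/(2*86)
= 1 + 39/172
= 172/172 + 39/172
= 211/172


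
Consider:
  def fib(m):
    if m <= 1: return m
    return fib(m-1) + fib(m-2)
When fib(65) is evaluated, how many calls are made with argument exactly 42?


Let N(m) = number of times fib(m) is called while evaluating fib(65).
N(65) = 1 (the initial call).
N(64) = 1 (only fib(65) calls it).
For 1 <= m <= 63: fib(m) is called by fib(m+1) and fib(m+2), so
  N(m) = N(m+1) + N(m+2).
fib(0) is called only by fib(2), so N(0) = N(2).
Walk down from m=65:
  N(65)=1, N(64)=1, N(63)=2, N(62)=3, N(61)=5, N(60)=8, N(59)=13, N(58)=21, N(57)=34, N(56)=55, N(55)=89, N(54)=144, N(53)=233, N(52)=377, N(51)=610, N(50)=987, N(49)=1597, N(48)=2584, N(47)=4181, N(46)=6765, N(45)=10946, N(44)=17711, N(43)=28657, N(42)=46368
N(42) = 46368


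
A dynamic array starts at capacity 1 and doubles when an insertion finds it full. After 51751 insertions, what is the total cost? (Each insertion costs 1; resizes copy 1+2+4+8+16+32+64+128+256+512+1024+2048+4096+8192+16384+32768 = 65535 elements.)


Insertion cost: 51751 (one per element)
Resizes occur just before inserting elements 2, 3, 5, 9, ...
Elements copied at each resize: 1 + 2 + 4 + 8 + 16 + 32 + 64 + 128 + 256 + 512 + 1024 + 2048 + 4096 + 8192 + 16384 + 32768
Sum of copies = 65535 (geometric series: 2^k - 1)
Total = 51751 + 65535 = 117286


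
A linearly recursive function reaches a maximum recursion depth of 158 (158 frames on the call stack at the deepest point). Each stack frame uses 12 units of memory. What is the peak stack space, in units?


Maximum recursion depth = 158 frames
Memory per frame = 12 units
Total stack space = depth * frame_size
= 158 * 12 = 1896


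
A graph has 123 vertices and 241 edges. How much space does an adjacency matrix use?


Adjacency matrix: V x V grid of entries
Space = V^2 = 123^2 = 123 * 123 = 15129


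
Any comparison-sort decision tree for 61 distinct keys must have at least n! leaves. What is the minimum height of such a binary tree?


A binary decision tree of height h has at most 2^h leaves and needs at least n! of them, so h >= ceil(log2(n!)).
61! is far too large to multiply out, so use Stirling's series:
  ln(n!) ~ n ln n - n + (1/2) ln(2 pi n) + 1/(12n)  (error below 1/(360 n^3), negligible here)
  ln(61) = 4.1108739
  n ln n = 61 * 4.1108739 = 250.7633
  (1/2) ln(2 pi * 61) = (1/2) ln(383.2743) = 2.9744
  1/(12*61) = 0.0014
  ln(61!) ~ 250.7633 - 61 + 2.9744 + 0.0014 = 192.7391
Convert to base 2: log2(61!) = 192.7391 / ln 2 = 192.7391 / 0.69314718 = 278.0637
ceil(278.0637) = 279


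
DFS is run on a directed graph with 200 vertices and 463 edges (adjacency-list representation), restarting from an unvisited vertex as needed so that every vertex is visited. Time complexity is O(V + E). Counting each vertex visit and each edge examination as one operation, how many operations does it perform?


A full DFS traversal processes each vertex exactly once (push/pop on stack).
Each directed edge is examined once.
V = 200, E = 463
V + E = 663


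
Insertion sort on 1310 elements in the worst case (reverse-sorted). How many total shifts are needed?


In the worst case (reverse-sorted), each element shifts past all previous:
  Element 1: 1 shifts
  Element 2: 2 shifts
  Element 3: 3 shifts
  Element 4: 4 shifts
  Element 5: 5 shifts
  ...
  Element 1309: 1309 shifts
Total = 1 + 2 + ... + 1309
= 1310*(1310-1)/2 = 857395


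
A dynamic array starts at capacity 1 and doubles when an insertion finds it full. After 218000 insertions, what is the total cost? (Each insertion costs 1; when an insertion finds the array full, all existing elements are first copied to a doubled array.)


Insertion cost: 218000 (one per element)
Resizes occur just before inserting elements 2, 3, 5, 9, ...
Elements copied at each resize: 1 + 2 + 4 + 8 + 16 + 32 + 64 + 128 + 256 + 512 + 1024 + 2048 + 4096 + 8192 + 16384 + 32768 + 65536 + 131072
Sum of copies = 262143 (geometric series: 2^k - 1)
Total = 218000 + 262143 = 480143


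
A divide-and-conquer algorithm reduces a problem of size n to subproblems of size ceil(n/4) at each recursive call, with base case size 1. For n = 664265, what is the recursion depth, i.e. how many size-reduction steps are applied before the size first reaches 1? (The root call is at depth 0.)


Each step divides the size by 4 (rounding up); after k steps the size is ceil(n/4^k), which equals 1 exactly when 4^k >= n.
So the depth is the smallest k with 4^k >= 664265, i.e. ceil(log_4(664265)).
4^9 = 262144 < 664265 <= 1048576 = 4^10
Recursion depth = 10


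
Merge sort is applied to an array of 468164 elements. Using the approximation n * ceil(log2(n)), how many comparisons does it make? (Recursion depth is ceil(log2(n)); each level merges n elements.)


Merge sort divides the array into halves recursively.
Number of levels = ceil(log2(468164)) = 19
At each level, approximately n = 468164 comparisons are needed for merging.
Total comparisons ~ n * ceil(log2(n)) = 468164 * 19 = 8895116


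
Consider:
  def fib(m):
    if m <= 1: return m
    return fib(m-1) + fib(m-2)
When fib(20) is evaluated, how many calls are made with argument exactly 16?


Let N(m) = number of times fib(m) is called while evaluating fib(20).
N(20) = 1 (the initial call).
N(19) = 1 (only fib(20) calls it).
For 1 <= m <= 18: fib(m) is called by fib(m+1) and fib(m+2), so
  N(m) = N(m+1) + N(m+2).
fib(0) is called only by fib(2), so N(0) = N(2).
Walk down from m=20:
  N(20)=1, N(19)=1, N(18)=2, N(17)=3, N(16)=5
N(16) = 5


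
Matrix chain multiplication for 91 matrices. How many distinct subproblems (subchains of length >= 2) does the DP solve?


Subproblems are indexed by (i, j) where i < j.
Number of such pairs = n*(n-1)/2
= 91 * 90 / 2
= 4095


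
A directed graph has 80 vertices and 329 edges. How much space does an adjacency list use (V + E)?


Adjacency list: one list head per vertex + one entry per edge
Vertex heads: 80
Edge entries: 329
Total = 80 + 329 = 409


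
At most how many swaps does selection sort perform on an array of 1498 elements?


Each of the 1497 passes places one element in its final position.
Pass 1: swap minimum into position 0
Pass 2: swap minimum of remaining into position 1
...
Pass 1497: last two elements, one swap
Maximum swaps = 1498 - 1 = 1497


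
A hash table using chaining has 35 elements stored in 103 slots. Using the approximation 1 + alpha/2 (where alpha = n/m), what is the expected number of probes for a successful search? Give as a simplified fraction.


Load factor alpha = n/m = 35/103
Expected probes = 1 + alpha/2 = 1 + 35/(2*103)
= 1 + 35/206
= 206/206 + 35/206
= 241/206


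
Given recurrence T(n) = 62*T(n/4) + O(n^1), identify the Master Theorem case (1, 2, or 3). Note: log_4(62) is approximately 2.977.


Master Theorem parameters: a=62, b=4, c=1
log_b(a) = 2.977
Compare b^c with a: 4^1 = 4 < 62, so c < log_b(a).
Comparing c=1 vs log_b(a)=2.977:
1 < 2.977 => Case 1
Result: T(n) = O(n^(log_4 62)) ~ O(n^2.977)
Master Theorem case = 1


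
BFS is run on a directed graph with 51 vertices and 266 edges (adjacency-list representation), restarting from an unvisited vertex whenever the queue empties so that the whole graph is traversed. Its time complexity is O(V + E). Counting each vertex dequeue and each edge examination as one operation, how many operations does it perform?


A full BFS traversal dequeues each vertex exactly once and examines each directed edge exactly once.
V = 51 (vertex processing cost)
E = 266 (edge examination cost)
Total operations proportional to V + E = 51 + 266 = 317


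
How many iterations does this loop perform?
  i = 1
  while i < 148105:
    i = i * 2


The loop variable doubles each iteration:
i = 1 -> 2 -> 4 -> 8 -> 16 -> 32 -> 64 -> 128 -> 256 -> 512 -> 1024 -> 2048 -> 4096 -> 8192 -> 16384 -> 32768 -> 65536 -> 131072 -> 262144 (stop, 262144 >= 148105)
Number of doublings = ceil(log2(148105)) = 18


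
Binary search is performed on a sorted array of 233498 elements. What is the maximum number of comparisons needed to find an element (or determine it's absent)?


Binary search halves the search space each comparison:
  Step 1: search space = 233498 -> 116749
  Step 2: search space = 116749 -> 58374
  Step 3: search space = 58374 -> 29187
  Step 4: search space = 29187 -> 14593
  Step 5: search space = 14593 -> 7296
  Step 6: search space = 7296 -> 3648
  Step 7: search space = 3648 -> 1824
  Step 8: search space = 1824 -> 912
  Step 9: search space = 912 -> 456
  Step 10: search space = 456 -> 228
  Step 11: search space = 228 -> 114
  Step 12: search space = 114 -> 57
  Step 13: search space = 57 -> 28
  Step 14: search space = 28 -> 14
  Step 15: search space = 14 -> 7
  Step 16: search space = 7 -> 3
  Step 17: search space = 3 -> 1
  Step 18: search space = 1 (final check)
Maximum comparisons = floor(log2(233498)) + 1 = 17 + 1 = 18


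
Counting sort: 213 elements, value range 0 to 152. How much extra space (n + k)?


n = 213 (output array)
k = 153 (count array for 153 distinct values)
Extra space = 213 + 153 = 366


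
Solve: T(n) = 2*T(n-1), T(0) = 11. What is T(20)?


Unrolling:
T(20) = 2*T(19) = 2^2*T(18) = ... = 2^20*T(0)
= 2^20 * 11
= 1048576 * 11 = 11534336


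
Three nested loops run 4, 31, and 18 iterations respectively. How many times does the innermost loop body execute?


Loop 1 (outermost): 4 iterations
Loop 2 (middle): 31 iterations per outer
Loop 3 (innermost): 18 iterations per middle
Total = 4 * 31 * 18 = 2232
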